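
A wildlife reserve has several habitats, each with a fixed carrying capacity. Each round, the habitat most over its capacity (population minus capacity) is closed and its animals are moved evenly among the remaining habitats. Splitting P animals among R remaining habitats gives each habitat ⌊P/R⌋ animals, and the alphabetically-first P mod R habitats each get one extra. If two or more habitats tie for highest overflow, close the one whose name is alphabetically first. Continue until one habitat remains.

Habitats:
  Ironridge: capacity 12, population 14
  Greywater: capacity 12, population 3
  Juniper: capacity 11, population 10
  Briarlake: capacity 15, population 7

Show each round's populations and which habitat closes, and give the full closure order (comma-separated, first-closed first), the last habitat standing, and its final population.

Closure order: Ironridge, Juniper, Briarlake
Last habitat: Greywater with 34 animals

Round 1: Briarlake=7 Greywater=3 Ironridge=14 Juniper=10 → close Ironridge (overflow 2)
  14÷3 = 4 each, +1 to first 2
Round 2: Briarlake=12 Greywater=8 Juniper=14 → close Juniper (overflow 3)
  14÷2 = 7 each, +1 to first 0
Round 3: Briarlake=19 Greywater=15 → close Briarlake (overflow 4)
  19÷1 = 19 each, +1 to first 0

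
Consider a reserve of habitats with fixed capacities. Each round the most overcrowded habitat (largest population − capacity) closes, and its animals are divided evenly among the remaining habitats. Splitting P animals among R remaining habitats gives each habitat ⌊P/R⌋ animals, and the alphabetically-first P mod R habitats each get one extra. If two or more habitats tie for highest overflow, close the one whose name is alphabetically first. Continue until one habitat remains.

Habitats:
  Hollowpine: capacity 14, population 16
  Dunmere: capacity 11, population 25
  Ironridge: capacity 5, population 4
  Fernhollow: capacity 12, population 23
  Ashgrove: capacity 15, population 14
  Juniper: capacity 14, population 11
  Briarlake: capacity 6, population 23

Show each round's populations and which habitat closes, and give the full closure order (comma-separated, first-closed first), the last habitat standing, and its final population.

Round 1: Ashgrove=14 Briarlake=23 Dunmere=25 Fernhollow=23 Hollowpine=16 Ironridge=4 Juniper=11 → close Briarlake (overflow 17)
  23÷6 = 3 each, +1 to first 5
Round 2: Ashgrove=18 Dunmere=29 Fernhollow=27 Hollowpine=20 Ironridge=8 Juniper=14 → close Dunmere (overflow 18)
  29÷5 = 5 each, +1 to first 4
Round 3: Ashgrove=24 Fernhollow=33 Hollowpine=26 Ironridge=14 Juniper=19 → close Fernhollow (overflow 21)
  33÷4 = 8 each, +1 to first 1
Round 4: Ashgrove=33 Hollowpine=34 Ironridge=22 Juniper=27 → close Hollowpine (overflow 20)
  34÷3 = 11 each, +1 to first 1
Round 5: Ashgrove=45 Ironridge=33 Juniper=38 → close Ashgrove (overflow 30)
  45÷2 = 22 each, +1 to first 1
Round 6: Ironridge=56 Juniper=60 → close Ironridge (overflow 51)
  56÷1 = 56 each, +1 to first 0

Closure order: Briarlake, Dunmere, Fernhollow, Hollowpine, Ashgrove, Ironridge
Last habitat: Juniper with 116 animals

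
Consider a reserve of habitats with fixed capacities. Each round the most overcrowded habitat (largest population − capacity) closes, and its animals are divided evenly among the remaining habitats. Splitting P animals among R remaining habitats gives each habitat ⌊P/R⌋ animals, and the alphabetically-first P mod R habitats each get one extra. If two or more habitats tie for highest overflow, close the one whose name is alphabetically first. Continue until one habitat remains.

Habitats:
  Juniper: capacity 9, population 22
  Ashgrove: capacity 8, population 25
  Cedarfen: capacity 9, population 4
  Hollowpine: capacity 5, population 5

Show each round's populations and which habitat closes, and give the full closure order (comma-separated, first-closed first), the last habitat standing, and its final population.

Round 1: Ashgrove=25 Cedarfen=4 Hollowpine=5 Juniper=22 → close Ashgrove (overflow 17)
  25÷3 = 8 each, +1 to first 1
Round 2: Cedarfen=13 Hollowpine=13 Juniper=30 → close Juniper (overflow 21)
  30÷2 = 15 each, +1 to first 0
Round 3: Cedarfen=28 Hollowpine=28 → close Hollowpine (overflow 23)
  28÷1 = 28 each, +1 to first 0

Closure order: Ashgrove, Juniper, Hollowpine
Last habitat: Cedarfen with 56 animals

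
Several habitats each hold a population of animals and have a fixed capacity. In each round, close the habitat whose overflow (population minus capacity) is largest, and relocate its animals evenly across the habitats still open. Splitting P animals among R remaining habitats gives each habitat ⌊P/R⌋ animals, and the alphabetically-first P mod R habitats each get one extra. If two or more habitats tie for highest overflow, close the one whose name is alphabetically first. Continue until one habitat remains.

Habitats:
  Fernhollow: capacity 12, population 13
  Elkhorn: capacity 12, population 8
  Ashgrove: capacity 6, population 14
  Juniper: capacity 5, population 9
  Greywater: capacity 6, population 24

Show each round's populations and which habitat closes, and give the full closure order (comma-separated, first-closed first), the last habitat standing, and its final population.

Round 1: Ashgrove=14 Elkhorn=8 Fernhollow=13 Greywater=24 Juniper=9 → close Greywater (overflow 18)
  24÷4 = 6 each, +1 to first 0
Round 2: Ashgrove=20 Elkhorn=14 Fernhollow=19 Juniper=15 → close Ashgrove (overflow 14)
  20÷3 = 6 each, +1 to first 2
Round 3: Elkhorn=21 Fernhollow=26 Juniper=21 → close Juniper (overflow 16)
  21÷2 = 10 each, +1 to first 1
Round 4: Elkhorn=32 Fernhollow=36 → close Fernhollow (overflow 24)
  36÷1 = 36 each, +1 to first 0

Closure order: Greywater, Ashgrove, Juniper, Fernhollow
Last habitat: Elkhorn with 68 animals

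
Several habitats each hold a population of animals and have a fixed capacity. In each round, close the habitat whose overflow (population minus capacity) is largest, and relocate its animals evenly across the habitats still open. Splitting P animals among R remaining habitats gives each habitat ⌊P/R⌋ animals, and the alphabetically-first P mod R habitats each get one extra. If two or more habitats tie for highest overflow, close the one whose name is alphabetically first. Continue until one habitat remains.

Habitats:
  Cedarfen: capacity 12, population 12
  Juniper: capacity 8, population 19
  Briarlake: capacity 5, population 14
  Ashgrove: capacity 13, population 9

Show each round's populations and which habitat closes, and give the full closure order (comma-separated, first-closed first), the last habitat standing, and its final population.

Round 1: Ashgrove=9 Briarlake=14 Cedarfen=12 Juniper=19 → close Juniper (overflow 11)
  19÷3 = 6 each, +1 to first 1
Round 2: Ashgrove=16 Briarlake=20 Cedarfen=18 → close Briarlake (overflow 15)
  20÷2 = 10 each, +1 to first 0
Round 3: Ashgrove=26 Cedarfen=28 → close Cedarfen (overflow 16)
  28÷1 = 28 each, +1 to first 0

Closure order: Juniper, Briarlake, Cedarfen
Last habitat: Ashgrove with 54 animals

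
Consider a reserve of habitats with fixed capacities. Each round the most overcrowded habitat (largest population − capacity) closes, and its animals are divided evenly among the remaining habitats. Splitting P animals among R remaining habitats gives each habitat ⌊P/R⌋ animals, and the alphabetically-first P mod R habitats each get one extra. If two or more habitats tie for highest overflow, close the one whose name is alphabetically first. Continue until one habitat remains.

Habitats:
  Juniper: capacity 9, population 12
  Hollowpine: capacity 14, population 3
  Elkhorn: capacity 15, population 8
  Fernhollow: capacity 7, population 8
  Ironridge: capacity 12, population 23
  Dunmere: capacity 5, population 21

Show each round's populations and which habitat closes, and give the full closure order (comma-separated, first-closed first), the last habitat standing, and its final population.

Closure order: Dunmere, Ironridge, Juniper, Fernhollow, Elkhorn
Last habitat: Hollowpine with 75 animals

Round 1: Dunmere=21 Elkhorn=8 Fernhollow=8 Hollowpine=3 Ironridge=23 Juniper=12 → close Dunmere (overflow 16)
  21÷5 = 4 each, +1 to first 1
Round 2: Elkhorn=13 Fernhollow=12 Hollowpine=7 Ironridge=27 Juniper=16 → close Ironridge (overflow 15)
  27÷4 = 6 each, +1 to first 3
Round 3: Elkhorn=20 Fernhollow=19 Hollowpine=14 Juniper=22 → close Juniper (overflow 13)
  22÷3 = 7 each, +1 to first 1
Round 4: Elkhorn=28 Fernhollow=26 Hollowpine=21 → close Fernhollow (overflow 19)
  26÷2 = 13 each, +1 to first 0
Round 5: Elkhorn=41 Hollowpine=34 → close Elkhorn (overflow 26)
  41÷1 = 41 each, +1 to first 0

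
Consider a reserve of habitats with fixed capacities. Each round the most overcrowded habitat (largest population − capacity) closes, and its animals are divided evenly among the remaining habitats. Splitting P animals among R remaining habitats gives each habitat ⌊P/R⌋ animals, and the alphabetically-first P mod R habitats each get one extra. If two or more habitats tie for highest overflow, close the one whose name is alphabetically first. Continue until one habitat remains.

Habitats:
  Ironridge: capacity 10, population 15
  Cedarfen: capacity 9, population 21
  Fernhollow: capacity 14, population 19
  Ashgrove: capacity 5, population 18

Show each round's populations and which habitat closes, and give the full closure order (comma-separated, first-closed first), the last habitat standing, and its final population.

Round 1: Ashgrove=18 Cedarfen=21 Fernhollow=19 Ironridge=15 → close Ashgrove (overflow 13)
  18÷3 = 6 each, +1 to first 0
Round 2: Cedarfen=27 Fernhollow=25 Ironridge=21 → close Cedarfen (overflow 18)
  27÷2 = 13 each, +1 to first 1
Round 3: Fernhollow=39 Ironridge=34 → close Fernhollow (overflow 25)
  39÷1 = 39 each, +1 to first 0

Closure order: Ashgrove, Cedarfen, Fernhollow
Last habitat: Ironridge with 73 animals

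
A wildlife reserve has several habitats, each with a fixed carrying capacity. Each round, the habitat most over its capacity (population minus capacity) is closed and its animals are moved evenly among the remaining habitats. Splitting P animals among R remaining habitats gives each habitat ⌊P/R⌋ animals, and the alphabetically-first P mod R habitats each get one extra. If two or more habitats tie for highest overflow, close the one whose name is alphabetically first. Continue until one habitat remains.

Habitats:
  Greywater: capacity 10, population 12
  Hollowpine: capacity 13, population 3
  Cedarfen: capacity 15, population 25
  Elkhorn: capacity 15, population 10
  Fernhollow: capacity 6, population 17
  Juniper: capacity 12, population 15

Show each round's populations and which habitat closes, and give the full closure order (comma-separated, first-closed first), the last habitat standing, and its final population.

Round 1: Cedarfen=25 Elkhorn=10 Fernhollow=17 Greywater=12 Hollowpine=3 Juniper=15 → close Fernhollow (overflow 11)
  17÷5 = 3 each, +1 to first 2
Round 2: Cedarfen=29 Elkhorn=14 Greywater=15 Hollowpine=6 Juniper=18 → close Cedarfen (overflow 14)
  29÷4 = 7 each, +1 to first 1
Round 3: Elkhorn=22 Greywater=22 Hollowpine=13 Juniper=25 → close Juniper (overflow 13)
  25÷3 = 8 each, +1 to first 1
Round 4: Elkhorn=31 Greywater=30 Hollowpine=21 → close Greywater (overflow 20)
  30÷2 = 15 each, +1 to first 0
Round 5: Elkhorn=46 Hollowpine=36 → close Elkhorn (overflow 31)
  46÷1 = 46 each, +1 to first 0

Closure order: Fernhollow, Cedarfen, Juniper, Greywater, Elkhorn
Last habitat: Hollowpine with 82 animals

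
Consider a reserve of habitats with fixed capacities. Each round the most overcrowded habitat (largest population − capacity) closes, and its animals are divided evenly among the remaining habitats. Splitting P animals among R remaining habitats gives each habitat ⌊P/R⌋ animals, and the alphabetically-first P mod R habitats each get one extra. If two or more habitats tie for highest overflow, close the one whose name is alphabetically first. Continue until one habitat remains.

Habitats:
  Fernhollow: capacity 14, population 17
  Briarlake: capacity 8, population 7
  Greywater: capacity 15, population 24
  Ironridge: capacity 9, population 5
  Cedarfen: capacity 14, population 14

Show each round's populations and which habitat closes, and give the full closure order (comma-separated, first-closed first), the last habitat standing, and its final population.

Closure order: Greywater, Fernhollow, Cedarfen, Briarlake
Last habitat: Ironridge with 67 animals

Round 1: Briarlake=7 Cedarfen=14 Fernhollow=17 Greywater=24 Ironridge=5 → close Greywater (overflow 9)
  24÷4 = 6 each, +1 to first 0
Round 2: Briarlake=13 Cedarfen=20 Fernhollow=23 Ironridge=11 → close Fernhollow (overflow 9)
  23÷3 = 7 each, +1 to first 2
Round 3: Briarlake=21 Cedarfen=28 Ironridge=18 → close Cedarfen (overflow 14)
  28÷2 = 14 each, +1 to first 0
Round 4: Briarlake=35 Ironridge=32 → close Briarlake (overflow 27)
  35÷1 = 35 each, +1 to first 0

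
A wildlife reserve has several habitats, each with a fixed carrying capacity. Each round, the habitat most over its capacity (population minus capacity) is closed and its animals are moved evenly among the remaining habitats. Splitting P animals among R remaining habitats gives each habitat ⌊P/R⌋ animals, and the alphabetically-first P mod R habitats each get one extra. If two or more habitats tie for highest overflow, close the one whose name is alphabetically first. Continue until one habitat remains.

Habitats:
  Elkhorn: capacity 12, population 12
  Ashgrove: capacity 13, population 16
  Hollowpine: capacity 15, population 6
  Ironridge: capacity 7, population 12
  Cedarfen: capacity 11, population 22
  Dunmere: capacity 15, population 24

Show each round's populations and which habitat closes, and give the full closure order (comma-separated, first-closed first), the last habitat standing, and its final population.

Round 1: Ashgrove=16 Cedarfen=22 Dunmere=24 Elkhorn=12 Hollowpine=6 Ironridge=12 → close Cedarfen (overflow 11)
  22÷5 = 4 each, +1 to first 2
Round 2: Ashgrove=21 Dunmere=29 Elkhorn=16 Hollowpine=10 Ironridge=16 → close Dunmere (overflow 14)
  29÷4 = 7 each, +1 to first 1
Round 3: Ashgrove=29 Elkhorn=23 Hollowpine=17 Ironridge=23 → close Ashgrove (overflow 16)
  29÷3 = 9 each, +1 to first 2
Round 4: Elkhorn=33 Hollowpine=27 Ironridge=32 → close Ironridge (overflow 25)
  32÷2 = 16 each, +1 to first 0
Round 5: Elkhorn=49 Hollowpine=43 → close Elkhorn (overflow 37)
  49÷1 = 49 each, +1 to first 0

Closure order: Cedarfen, Dunmere, Ashgrove, Ironridge, Elkhorn
Last habitat: Hollowpine with 92 animals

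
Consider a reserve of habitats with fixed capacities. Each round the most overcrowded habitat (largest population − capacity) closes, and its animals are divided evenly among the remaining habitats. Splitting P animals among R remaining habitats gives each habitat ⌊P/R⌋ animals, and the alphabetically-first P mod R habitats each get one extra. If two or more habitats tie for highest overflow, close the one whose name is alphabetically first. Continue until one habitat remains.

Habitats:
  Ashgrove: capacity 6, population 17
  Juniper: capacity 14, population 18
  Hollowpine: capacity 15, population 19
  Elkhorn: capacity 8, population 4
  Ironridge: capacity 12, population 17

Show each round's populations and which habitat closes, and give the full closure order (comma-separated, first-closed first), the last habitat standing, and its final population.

Closure order: Ashgrove, Ironridge, Hollowpine, Juniper
Last habitat: Elkhorn with 75 animals

Round 1: Ashgrove=17 Elkhorn=4 Hollowpine=19 Ironridge=17 Juniper=18 → close Ashgrove (overflow 11)
  17÷4 = 4 each, +1 to first 1
Round 2: Elkhorn=9 Hollowpine=23 Ironridge=21 Juniper=22 → close Ironridge (overflow 9)
  21÷3 = 7 each, +1 to first 0
Round 3: Elkhorn=16 Hollowpine=30 Juniper=29 → close Hollowpine (overflow 15)
  30÷2 = 15 each, +1 to first 0
Round 4: Elkhorn=31 Juniper=44 → close Juniper (overflow 30)
  44÷1 = 44 each, +1 to first 0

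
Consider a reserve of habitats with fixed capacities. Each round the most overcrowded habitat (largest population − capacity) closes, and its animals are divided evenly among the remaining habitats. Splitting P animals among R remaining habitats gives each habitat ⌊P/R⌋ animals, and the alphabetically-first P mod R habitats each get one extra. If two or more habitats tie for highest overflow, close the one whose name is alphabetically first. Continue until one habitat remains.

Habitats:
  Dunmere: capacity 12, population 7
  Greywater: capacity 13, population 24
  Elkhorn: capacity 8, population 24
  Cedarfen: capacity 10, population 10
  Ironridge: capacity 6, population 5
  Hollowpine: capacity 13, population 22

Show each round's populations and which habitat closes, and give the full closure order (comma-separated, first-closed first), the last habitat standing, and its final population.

Closure order: Elkhorn, Greywater, Hollowpine, Cedarfen, Ironridge
Last habitat: Dunmere with 92 animals

Round 1: Cedarfen=10 Dunmere=7 Elkhorn=24 Greywater=24 Hollowpine=22 Ironridge=5 → close Elkhorn (overflow 16)
  24÷5 = 4 each, +1 to first 4
Round 2: Cedarfen=15 Dunmere=12 Greywater=29 Hollowpine=27 Ironridge=9 → close Greywater (overflow 16)
  29÷4 = 7 each, +1 to first 1
Round 3: Cedarfen=23 Dunmere=19 Hollowpine=34 Ironridge=16 → close Hollowpine (overflow 21)
  34÷3 = 11 each, +1 to first 1
Round 4: Cedarfen=35 Dunmere=30 Ironridge=27 → close Cedarfen (overflow 25)
  35÷2 = 17 each, +1 to first 1
Round 5: Dunmere=48 Ironridge=44 → close Ironridge (overflow 38)
  44÷1 = 44 each, +1 to first 0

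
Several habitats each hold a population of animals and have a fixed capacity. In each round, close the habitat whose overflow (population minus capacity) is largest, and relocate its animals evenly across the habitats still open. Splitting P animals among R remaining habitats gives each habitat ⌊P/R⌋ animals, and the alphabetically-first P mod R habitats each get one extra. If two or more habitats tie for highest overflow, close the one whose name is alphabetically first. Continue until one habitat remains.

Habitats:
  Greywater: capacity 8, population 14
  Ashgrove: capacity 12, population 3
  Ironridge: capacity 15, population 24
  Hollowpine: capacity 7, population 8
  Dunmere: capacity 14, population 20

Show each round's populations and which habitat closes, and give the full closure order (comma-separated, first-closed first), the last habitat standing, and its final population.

Closure order: Ironridge, Dunmere, Greywater, Hollowpine
Last habitat: Ashgrove with 69 animals

Round 1: Ashgrove=3 Dunmere=20 Greywater=14 Hollowpine=8 Ironridge=24 → close Ironridge (overflow 9)
  24÷4 = 6 each, +1 to first 0
Round 2: Ashgrove=9 Dunmere=26 Greywater=20 Hollowpine=14 → close Dunmere (overflow 12)
  26÷3 = 8 each, +1 to first 2
Round 3: Ashgrove=18 Greywater=29 Hollowpine=22 → close Greywater (overflow 21)
  29÷2 = 14 each, +1 to first 1
Round 4: Ashgrove=33 Hollowpine=36 → close Hollowpine (overflow 29)
  36÷1 = 36 each, +1 to first 0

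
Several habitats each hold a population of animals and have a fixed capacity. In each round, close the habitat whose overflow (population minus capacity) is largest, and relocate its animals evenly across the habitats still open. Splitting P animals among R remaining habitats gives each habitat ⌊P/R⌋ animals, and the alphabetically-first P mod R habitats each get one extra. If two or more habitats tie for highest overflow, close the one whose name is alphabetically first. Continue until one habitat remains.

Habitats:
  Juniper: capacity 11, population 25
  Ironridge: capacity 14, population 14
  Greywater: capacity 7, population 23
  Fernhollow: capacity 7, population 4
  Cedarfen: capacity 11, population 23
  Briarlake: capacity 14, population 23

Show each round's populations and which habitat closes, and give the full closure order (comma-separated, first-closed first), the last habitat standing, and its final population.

Round 1: Briarlake=23 Cedarfen=23 Fernhollow=4 Greywater=23 Ironridge=14 Juniper=25 → close Greywater (overflow 16)
  23÷5 = 4 each, +1 to first 3
Round 2: Briarlake=28 Cedarfen=28 Fernhollow=9 Ironridge=18 Juniper=29 → close Juniper (overflow 18)
  29÷4 = 7 each, +1 to first 1
Round 3: Briarlake=36 Cedarfen=35 Fernhollow=16 Ironridge=25 → close Cedarfen (overflow 24)
  35÷3 = 11 each, +1 to first 2
Round 4: Briarlake=48 Fernhollow=28 Ironridge=36 → close Briarlake (overflow 34)
  48÷2 = 24 each, +1 to first 0
Round 5: Fernhollow=52 Ironridge=60 → close Ironridge (overflow 46)
  60÷1 = 60 each, +1 to first 0

Closure order: Greywater, Juniper, Cedarfen, Briarlake, Ironridge
Last habitat: Fernhollow with 112 animals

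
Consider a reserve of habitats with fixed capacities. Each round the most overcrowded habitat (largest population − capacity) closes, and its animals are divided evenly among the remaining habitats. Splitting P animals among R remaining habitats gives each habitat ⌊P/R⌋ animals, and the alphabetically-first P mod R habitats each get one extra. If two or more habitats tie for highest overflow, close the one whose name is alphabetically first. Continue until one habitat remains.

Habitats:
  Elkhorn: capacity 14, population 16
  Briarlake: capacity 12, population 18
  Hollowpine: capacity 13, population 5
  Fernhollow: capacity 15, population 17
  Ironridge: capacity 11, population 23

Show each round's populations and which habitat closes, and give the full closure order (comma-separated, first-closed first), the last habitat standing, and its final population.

Round 1: Briarlake=18 Elkhorn=16 Fernhollow=17 Hollowpine=5 Ironridge=23 → close Ironridge (overflow 12)
  23÷4 = 5 each, +1 to first 3
Round 2: Briarlake=24 Elkhorn=22 Fernhollow=23 Hollowpine=10 → close Briarlake (overflow 12)
  24÷3 = 8 each, +1 to first 0
Round 3: Elkhorn=30 Fernhollow=31 Hollowpine=18 → close Elkhorn (overflow 16)
  30÷2 = 15 each, +1 to first 0
Round 4: Fernhollow=46 Hollowpine=33 → close Fernhollow (overflow 31)
  46÷1 = 46 each, +1 to first 0

Closure order: Ironridge, Briarlake, Elkhorn, Fernhollow
Last habitat: Hollowpine with 79 animals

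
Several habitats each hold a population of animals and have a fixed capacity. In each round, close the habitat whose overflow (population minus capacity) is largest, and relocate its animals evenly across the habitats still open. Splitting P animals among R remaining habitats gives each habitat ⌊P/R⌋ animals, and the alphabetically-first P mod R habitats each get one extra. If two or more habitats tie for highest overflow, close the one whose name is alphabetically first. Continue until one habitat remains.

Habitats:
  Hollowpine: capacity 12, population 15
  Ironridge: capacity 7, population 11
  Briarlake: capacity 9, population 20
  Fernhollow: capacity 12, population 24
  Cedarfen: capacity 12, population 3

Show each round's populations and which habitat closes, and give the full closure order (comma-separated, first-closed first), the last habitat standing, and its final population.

Closure order: Fernhollow, Briarlake, Hollowpine, Ironridge
Last habitat: Cedarfen with 73 animals

Round 1: Briarlake=20 Cedarfen=3 Fernhollow=24 Hollowpine=15 Ironridge=11 → close Fernhollow (overflow 12)
  24÷4 = 6 each, +1 to first 0
Round 2: Briarlake=26 Cedarfen=9 Hollowpine=21 Ironridge=17 → close Briarlake (overflow 17)
  26÷3 = 8 each, +1 to first 2
Round 3: Cedarfen=18 Hollowpine=30 Ironridge=25 → close Hollowpine (overflow 18)
  30÷2 = 15 each, +1 to first 0
Round 4: Cedarfen=33 Ironridge=40 → close Ironridge (overflow 33)
  40÷1 = 40 each, +1 to first 0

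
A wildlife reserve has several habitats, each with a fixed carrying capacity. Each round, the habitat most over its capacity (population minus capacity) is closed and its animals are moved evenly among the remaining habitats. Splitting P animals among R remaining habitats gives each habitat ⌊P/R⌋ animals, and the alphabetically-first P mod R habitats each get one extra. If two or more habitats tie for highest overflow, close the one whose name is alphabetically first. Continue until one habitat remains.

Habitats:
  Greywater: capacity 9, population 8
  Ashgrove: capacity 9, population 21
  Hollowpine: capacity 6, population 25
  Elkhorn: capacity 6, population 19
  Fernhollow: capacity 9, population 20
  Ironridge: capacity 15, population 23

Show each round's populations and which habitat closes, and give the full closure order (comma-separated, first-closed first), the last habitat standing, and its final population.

Closure order: Hollowpine, Elkhorn, Ashgrove, Fernhollow, Ironridge
Last habitat: Greywater with 116 animals

Round 1: Ashgrove=21 Elkhorn=19 Fernhollow=20 Greywater=8 Hollowpine=25 Ironridge=23 → close Hollowpine (overflow 19)
  25÷5 = 5 each, +1 to first 0
Round 2: Ashgrove=26 Elkhorn=24 Fernhollow=25 Greywater=13 Ironridge=28 → close Elkhorn (overflow 18)
  24÷4 = 6 each, +1 to first 0
Round 3: Ashgrove=32 Fernhollow=31 Greywater=19 Ironridge=34 → close Ashgrove (overflow 23)
  32÷3 = 10 each, +1 to first 2
Round 4: Fernhollow=42 Greywater=30 Ironridge=44 → close Fernhollow (overflow 33)
  42÷2 = 21 each, +1 to first 0
Round 5: Greywater=51 Ironridge=65 → close Ironridge (overflow 50)
  65÷1 = 65 each, +1 to first 0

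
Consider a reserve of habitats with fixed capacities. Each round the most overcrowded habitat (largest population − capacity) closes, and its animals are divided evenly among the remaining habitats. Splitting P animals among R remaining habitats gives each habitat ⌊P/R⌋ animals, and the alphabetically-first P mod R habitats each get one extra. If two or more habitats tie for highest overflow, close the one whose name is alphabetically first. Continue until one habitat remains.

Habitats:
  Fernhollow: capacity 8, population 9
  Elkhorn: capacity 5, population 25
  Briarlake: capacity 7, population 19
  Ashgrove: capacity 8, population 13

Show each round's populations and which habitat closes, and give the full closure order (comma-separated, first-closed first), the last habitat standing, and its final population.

Closure order: Elkhorn, Briarlake, Ashgrove
Last habitat: Fernhollow with 66 animals

Round 1: Ashgrove=13 Briarlake=19 Elkhorn=25 Fernhollow=9 → close Elkhorn (overflow 20)
  25÷3 = 8 each, +1 to first 1
Round 2: Ashgrove=22 Briarlake=27 Fernhollow=17 → close Briarlake (overflow 20)
  27÷2 = 13 each, +1 to first 1
Round 3: Ashgrove=36 Fernhollow=30 → close Ashgrove (overflow 28)
  36÷1 = 36 each, +1 to first 0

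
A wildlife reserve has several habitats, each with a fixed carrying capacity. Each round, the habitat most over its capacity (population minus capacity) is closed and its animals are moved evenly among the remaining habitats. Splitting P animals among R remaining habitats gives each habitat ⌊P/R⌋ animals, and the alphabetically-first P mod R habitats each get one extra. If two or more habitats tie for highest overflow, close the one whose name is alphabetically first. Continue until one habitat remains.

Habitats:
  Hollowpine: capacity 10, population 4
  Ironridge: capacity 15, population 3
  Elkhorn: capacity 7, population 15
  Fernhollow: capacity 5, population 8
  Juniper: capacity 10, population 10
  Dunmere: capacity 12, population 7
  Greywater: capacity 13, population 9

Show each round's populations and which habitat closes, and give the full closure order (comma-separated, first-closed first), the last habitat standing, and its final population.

Closure order: Elkhorn, Fernhollow, Juniper, Dunmere, Greywater, Hollowpine
Last habitat: Ironridge with 56 animals

Round 1: Dunmere=7 Elkhorn=15 Fernhollow=8 Greywater=9 Hollowpine=4 Ironridge=3 Juniper=10 → close Elkhorn (overflow 8)
  15÷6 = 2 each, +1 to first 3
Round 2: Dunmere=10 Fernhollow=11 Greywater=12 Hollowpine=6 Ironridge=5 Juniper=12 → close Fernhollow (overflow 6)
  11÷5 = 2 each, +1 to first 1
Round 3: Dunmere=13 Greywater=14 Hollowpine=8 Ironridge=7 Juniper=14 → close Juniper (overflow 4)
  14÷4 = 3 each, +1 to first 2
Round 4: Dunmere=17 Greywater=18 Hollowpine=11 Ironridge=10 → close Dunmere (overflow 5)
  17÷3 = 5 each, +1 to first 2
Round 5: Greywater=24 Hollowpine=17 Ironridge=15 → close Greywater (overflow 11)
  24÷2 = 12 each, +1 to first 0
Round 6: Hollowpine=29 Ironridge=27 → close Hollowpine (overflow 19)
  29÷1 = 29 each, +1 to first 0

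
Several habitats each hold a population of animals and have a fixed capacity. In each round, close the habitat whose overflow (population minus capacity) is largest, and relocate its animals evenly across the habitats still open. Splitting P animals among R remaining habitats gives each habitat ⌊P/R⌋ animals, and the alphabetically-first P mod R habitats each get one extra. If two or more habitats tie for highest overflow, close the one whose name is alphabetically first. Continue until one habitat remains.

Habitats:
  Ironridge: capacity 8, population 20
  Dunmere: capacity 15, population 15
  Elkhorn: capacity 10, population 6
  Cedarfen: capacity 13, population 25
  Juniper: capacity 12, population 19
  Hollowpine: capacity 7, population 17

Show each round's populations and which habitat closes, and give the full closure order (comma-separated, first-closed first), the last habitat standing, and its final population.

Closure order: Cedarfen, Ironridge, Hollowpine, Juniper, Dunmere
Last habitat: Elkhorn with 102 animals

Round 1: Cedarfen=25 Dunmere=15 Elkhorn=6 Hollowpine=17 Ironridge=20 Juniper=19 → close Cedarfen (overflow 12)
  25÷5 = 5 each, +1 to first 0
Round 2: Dunmere=20 Elkhorn=11 Hollowpine=22 Ironridge=25 Juniper=24 → close Ironridge (overflow 17)
  25÷4 = 6 each, +1 to first 1
Round 3: Dunmere=27 Elkhorn=17 Hollowpine=28 Juniper=30 → close Hollowpine (overflow 21)
  28÷3 = 9 each, +1 to first 1
Round 4: Dunmere=37 Elkhorn=26 Juniper=39 → close Juniper (overflow 27)
  39÷2 = 19 each, +1 to first 1
Round 5: Dunmere=57 Elkhorn=45 → close Dunmere (overflow 42)
  57÷1 = 57 each, +1 to first 0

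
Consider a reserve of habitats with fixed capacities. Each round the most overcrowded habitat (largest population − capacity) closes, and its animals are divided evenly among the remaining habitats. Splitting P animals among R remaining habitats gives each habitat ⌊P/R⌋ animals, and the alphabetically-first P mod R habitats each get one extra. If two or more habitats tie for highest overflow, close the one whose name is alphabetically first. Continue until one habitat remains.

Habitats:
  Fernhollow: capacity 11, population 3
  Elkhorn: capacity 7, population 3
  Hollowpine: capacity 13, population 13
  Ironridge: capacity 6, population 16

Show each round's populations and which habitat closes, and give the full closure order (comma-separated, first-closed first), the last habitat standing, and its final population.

Closure order: Ironridge, Hollowpine, Elkhorn
Last habitat: Fernhollow with 35 animals

Round 1: Elkhorn=3 Fernhollow=3 Hollowpine=13 Ironridge=16 → close Ironridge (overflow 10)
  16÷3 = 5 each, +1 to first 1
Round 2: Elkhorn=9 Fernhollow=8 Hollowpine=18 → close Hollowpine (overflow 5)
  18÷2 = 9 each, +1 to first 0
Round 3: Elkhorn=18 Fernhollow=17 → close Elkhorn (overflow 11)
  18÷1 = 18 each, +1 to first 0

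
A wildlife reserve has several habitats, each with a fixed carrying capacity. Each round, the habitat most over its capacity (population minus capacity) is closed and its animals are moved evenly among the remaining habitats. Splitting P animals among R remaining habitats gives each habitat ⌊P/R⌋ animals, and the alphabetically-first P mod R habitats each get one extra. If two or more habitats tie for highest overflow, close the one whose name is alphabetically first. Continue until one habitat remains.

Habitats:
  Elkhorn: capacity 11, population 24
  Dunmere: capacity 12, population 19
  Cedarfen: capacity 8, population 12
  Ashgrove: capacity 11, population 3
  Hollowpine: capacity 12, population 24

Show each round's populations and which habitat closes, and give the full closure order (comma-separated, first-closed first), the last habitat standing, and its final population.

Closure order: Elkhorn, Hollowpine, Dunmere, Cedarfen
Last habitat: Ashgrove with 82 animals

Round 1: Ashgrove=3 Cedarfen=12 Dunmere=19 Elkhorn=24 Hollowpine=24 → close Elkhorn (overflow 13)
  24÷4 = 6 each, +1 to first 0
Round 2: Ashgrove=9 Cedarfen=18 Dunmere=25 Hollowpine=30 → close Hollowpine (overflow 18)
  30÷3 = 10 each, +1 to first 0
Round 3: Ashgrove=19 Cedarfen=28 Dunmere=35 → close Dunmere (overflow 23)
  35÷2 = 17 each, +1 to first 1
Round 4: Ashgrove=37 Cedarfen=45 → close Cedarfen (overflow 37)
  45÷1 = 45 each, +1 to first 0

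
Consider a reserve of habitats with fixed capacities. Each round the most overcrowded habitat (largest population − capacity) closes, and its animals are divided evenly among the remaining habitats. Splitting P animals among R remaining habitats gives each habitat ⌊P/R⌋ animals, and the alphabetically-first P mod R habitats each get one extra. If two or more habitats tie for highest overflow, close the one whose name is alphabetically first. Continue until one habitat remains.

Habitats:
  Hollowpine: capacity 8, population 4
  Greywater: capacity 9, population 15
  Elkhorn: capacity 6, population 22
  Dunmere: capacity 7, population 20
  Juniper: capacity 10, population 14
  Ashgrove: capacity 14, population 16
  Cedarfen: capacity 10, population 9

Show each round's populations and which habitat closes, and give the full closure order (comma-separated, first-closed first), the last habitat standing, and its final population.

Round 1: Ashgrove=16 Cedarfen=9 Dunmere=20 Elkhorn=22 Greywater=15 Hollowpine=4 Juniper=14 → close Elkhorn (overflow 16)
  22÷6 = 3 each, +1 to first 4
Round 2: Ashgrove=20 Cedarfen=13 Dunmere=24 Greywater=19 Hollowpine=7 Juniper=17 → close Dunmere (overflow 17)
  24÷5 = 4 each, +1 to first 4
Round 3: Ashgrove=25 Cedarfen=18 Greywater=24 Hollowpine=12 Juniper=21 → close Greywater (overflow 15)
  24÷4 = 6 each, +1 to first 0
Round 4: Ashgrove=31 Cedarfen=24 Hollowpine=18 Juniper=27 → close Ashgrove (overflow 17)
  31÷3 = 10 each, +1 to first 1
Round 5: Cedarfen=35 Hollowpine=28 Juniper=37 → close Juniper (overflow 27)
  37÷2 = 18 each, +1 to first 1
Round 6: Cedarfen=54 Hollowpine=46 → close Cedarfen (overflow 44)
  54÷1 = 54 each, +1 to first 0

Closure order: Elkhorn, Dunmere, Greywater, Ashgrove, Juniper, Cedarfen
Last habitat: Hollowpine with 100 animals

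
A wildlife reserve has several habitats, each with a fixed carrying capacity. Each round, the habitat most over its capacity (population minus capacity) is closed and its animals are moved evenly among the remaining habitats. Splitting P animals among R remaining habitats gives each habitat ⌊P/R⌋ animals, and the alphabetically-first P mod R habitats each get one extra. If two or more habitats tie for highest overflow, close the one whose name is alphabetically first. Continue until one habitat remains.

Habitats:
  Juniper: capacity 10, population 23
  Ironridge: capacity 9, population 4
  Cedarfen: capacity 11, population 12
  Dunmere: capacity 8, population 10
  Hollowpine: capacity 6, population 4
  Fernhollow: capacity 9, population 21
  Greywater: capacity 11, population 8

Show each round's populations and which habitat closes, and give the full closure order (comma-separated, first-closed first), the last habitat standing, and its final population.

Round 1: Cedarfen=12 Dunmere=10 Fernhollow=21 Greywater=8 Hollowpine=4 Ironridge=4 Juniper=23 → close Juniper (overflow 13)
  23÷6 = 3 each, +1 to first 5
Round 2: Cedarfen=16 Dunmere=14 Fernhollow=25 Greywater=12 Hollowpine=8 Ironridge=7 → close Fernhollow (overflow 16)
  25÷5 = 5 each, +1 to first 0
Round 3: Cedarfen=21 Dunmere=19 Greywater=17 Hollowpine=13 Ironridge=12 → close Dunmere (overflow 11)
  19÷4 = 4 each, +1 to first 3
Round 4: Cedarfen=26 Greywater=22 Hollowpine=18 Ironridge=16 → close Cedarfen (overflow 15)
  26÷3 = 8 each, +1 to first 2
Round 5: Greywater=31 Hollowpine=27 Ironridge=24 → close Hollowpine (overflow 21)
  27÷2 = 13 each, +1 to first 1
Round 6: Greywater=45 Ironridge=37 → close Greywater (overflow 34)
  45÷1 = 45 each, +1 to first 0

Closure order: Juniper, Fernhollow, Dunmere, Cedarfen, Hollowpine, Greywater
Last habitat: Ironridge with 82 animals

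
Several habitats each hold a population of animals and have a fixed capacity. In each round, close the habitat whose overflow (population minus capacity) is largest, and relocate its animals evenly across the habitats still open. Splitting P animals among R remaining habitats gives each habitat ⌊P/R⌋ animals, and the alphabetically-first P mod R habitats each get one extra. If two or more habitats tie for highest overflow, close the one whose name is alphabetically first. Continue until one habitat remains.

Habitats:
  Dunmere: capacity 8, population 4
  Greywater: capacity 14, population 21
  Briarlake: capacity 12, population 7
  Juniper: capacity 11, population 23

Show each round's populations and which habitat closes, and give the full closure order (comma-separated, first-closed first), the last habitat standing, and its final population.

Round 1: Briarlake=7 Dunmere=4 Greywater=21 Juniper=23 → close Juniper (overflow 12)
  23÷3 = 7 each, +1 to first 2
Round 2: Briarlake=15 Dunmere=12 Greywater=28 → close Greywater (overflow 14)
  28÷2 = 14 each, +1 to first 0
Round 3: Briarlake=29 Dunmere=26 → close Dunmere (overflow 18)
  26÷1 = 26 each, +1 to first 0

Closure order: Juniper, Greywater, Dunmere
Last habitat: Briarlake with 55 animals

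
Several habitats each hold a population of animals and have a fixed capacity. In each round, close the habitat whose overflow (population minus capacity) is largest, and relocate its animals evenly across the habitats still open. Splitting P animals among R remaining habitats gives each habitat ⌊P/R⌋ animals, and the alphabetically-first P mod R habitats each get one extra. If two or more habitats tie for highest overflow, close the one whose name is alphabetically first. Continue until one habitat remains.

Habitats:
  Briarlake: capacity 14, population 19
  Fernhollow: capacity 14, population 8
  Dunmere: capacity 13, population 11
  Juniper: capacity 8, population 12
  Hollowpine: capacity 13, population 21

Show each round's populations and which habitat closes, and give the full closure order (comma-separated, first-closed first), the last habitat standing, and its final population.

Closure order: Hollowpine, Briarlake, Juniper, Dunmere
Last habitat: Fernhollow with 71 animals

Round 1: Briarlake=19 Dunmere=11 Fernhollow=8 Hollowpine=21 Juniper=12 → close Hollowpine (overflow 8)
  21÷4 = 5 each, +1 to first 1
Round 2: Briarlake=25 Dunmere=16 Fernhollow=13 Juniper=17 → close Briarlake (overflow 11)
  25÷3 = 8 each, +1 to first 1
Round 3: Dunmere=25 Fernhollow=21 Juniper=25 → close Juniper (overflow 17)
  25÷2 = 12 each, +1 to first 1
Round 4: Dunmere=38 Fernhollow=33 → close Dunmere (overflow 25)
  38÷1 = 38 each, +1 to first 0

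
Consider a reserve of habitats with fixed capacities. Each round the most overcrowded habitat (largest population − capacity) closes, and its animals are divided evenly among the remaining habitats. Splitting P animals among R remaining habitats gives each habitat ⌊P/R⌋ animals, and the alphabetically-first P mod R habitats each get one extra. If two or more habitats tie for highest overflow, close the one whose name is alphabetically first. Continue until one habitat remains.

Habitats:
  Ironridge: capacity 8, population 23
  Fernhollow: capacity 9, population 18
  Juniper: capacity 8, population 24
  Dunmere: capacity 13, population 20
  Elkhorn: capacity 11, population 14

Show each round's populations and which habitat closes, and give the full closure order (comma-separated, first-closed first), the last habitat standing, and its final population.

Closure order: Juniper, Ironridge, Fernhollow, Dunmere
Last habitat: Elkhorn with 99 animals

Round 1: Dunmere=20 Elkhorn=14 Fernhollow=18 Ironridge=23 Juniper=24 → close Juniper (overflow 16)
  24÷4 = 6 each, +1 to first 0
Round 2: Dunmere=26 Elkhorn=20 Fernhollow=24 Ironridge=29 → close Ironridge (overflow 21)
  29÷3 = 9 each, +1 to first 2
Round 3: Dunmere=36 Elkhorn=30 Fernhollow=33 → close Fernhollow (overflow 24)
  33÷2 = 16 each, +1 to first 1
Round 4: Dunmere=53 Elkhorn=46 → close Dunmere (overflow 40)
  53÷1 = 53 each, +1 to first 0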